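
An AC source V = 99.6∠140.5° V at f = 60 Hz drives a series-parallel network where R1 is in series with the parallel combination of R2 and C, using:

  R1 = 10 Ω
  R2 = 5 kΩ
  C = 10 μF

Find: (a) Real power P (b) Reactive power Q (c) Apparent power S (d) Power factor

Step 1 — Angular frequency: ω = 2π·f = 2π·60 = 377 rad/s.
Step 2 — Component impedances:
  R1: Z = R = 10 Ω
  R2: Z = R = 5000 Ω
  C: Z = 1/(jωC) = -j/(ω·C) = 0 - j265.3 Ω
Step 3 — Parallel branch: R2 || C = 1/(1/R2 + 1/C) = 14.03 - j264.5 Ω.
Step 4 — Series with R1: Z_total = R1 + (R2 || C) = 24.03 - j264.5 Ω = 265.6∠-84.8° Ω.
Step 5 — Source phasor: V = 99.6∠140.5° V = -76.85 + j63.35 V.
Step 6 — Current: I = V / Z = -0.2637 - j0.2666 A = 0.375∠-134.7° A.
Step 7 — Complex power: S = V·I* = 3.38 - j37.2 VA.
Step 8 — Real power: P = Re(S) = 3.38 W.
Step 9 — Reactive power: Q = Im(S) = -37.2 VAR.
Step 10 — Apparent power: |S| = 37.35 VA.
Step 11 — Power factor: PF = P/|S| = 0.09048 (leading).

(a) P = 3.38 W  (b) Q = -37.2 VAR  (c) S = 37.35 VA  (d) PF = 0.09048 (leading)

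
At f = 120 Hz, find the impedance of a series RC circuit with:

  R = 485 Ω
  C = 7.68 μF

Step 1 — Angular frequency: ω = 2π·f = 2π·120 = 754 rad/s.
Step 2 — Component impedances:
  R: Z = R = 485 Ω
  C: Z = 1/(jωC) = -j/(ω·C) = 0 - j172.7 Ω
Step 3 — Series combination: Z_total = R + C = 485 - j172.7 Ω = 514.8∠-19.6° Ω.

Z = 485 - j172.7 Ω = 514.8∠-19.6° Ω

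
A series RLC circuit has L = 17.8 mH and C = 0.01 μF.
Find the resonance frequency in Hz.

Step 1 — Resonance condition Im(Z)=0 gives ω₀ = 1/√(LC).
Step 2 — ω₀ = 1/√(0.0178·1e-08) = 7.495e+04 rad/s.
Step 3 — f₀ = ω₀/(2π) = 1.193e+04 Hz.

f₀ = 1.193e+04 Hz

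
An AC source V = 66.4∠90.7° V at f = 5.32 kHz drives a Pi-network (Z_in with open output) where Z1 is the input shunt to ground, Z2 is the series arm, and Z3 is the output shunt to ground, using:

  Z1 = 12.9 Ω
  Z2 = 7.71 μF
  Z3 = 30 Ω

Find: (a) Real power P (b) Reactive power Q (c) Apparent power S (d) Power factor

Step 1 — Angular frequency: ω = 2π·f = 2π·5320 = 3.343e+04 rad/s.
Step 2 — Component impedances:
  Z1: Z = R = 12.9 Ω
  Z2: Z = 1/(jωC) = -j/(ω·C) = 0 - j3.88 Ω
  Z3: Z = R = 30 Ω
Step 3 — With open output, the series arm Z2 and the output shunt Z3 appear in series to ground: Z2 + Z3 = 30 - j3.88 Ω.
Step 4 — Parallel with input shunt Z1: Z_in = Z1 || (Z2 + Z3) = 9.052 - j0.348 Ω = 9.059∠-2.2° Ω.
Step 5 — Source phasor: V = 66.4∠90.7° V = -0.8112 + j66.4 V.
Step 6 — Current: I = V / Z = -0.371 + j7.32 A = 7.33∠92.9° A.
Step 7 — Complex power: S = V·I* = 486.3 - j18.7 VA.
Step 8 — Real power: P = Re(S) = 486.3 W.
Step 9 — Reactive power: Q = Im(S) = -18.7 VAR.
Step 10 — Apparent power: |S| = 486.7 VA.
Step 11 — Power factor: PF = P/|S| = 0.9993 (leading).

(a) P = 486.3 W  (b) Q = -18.7 VAR  (c) S = 486.7 VA  (d) PF = 0.9993 (leading)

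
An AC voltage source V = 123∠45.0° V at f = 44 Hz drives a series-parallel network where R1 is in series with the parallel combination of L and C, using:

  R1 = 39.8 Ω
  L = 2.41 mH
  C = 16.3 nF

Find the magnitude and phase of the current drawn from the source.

Step 1 — Angular frequency: ω = 2π·f = 2π·44 = 276.5 rad/s.
Step 2 — Component impedances:
  R1: Z = R = 39.8 Ω
  L: Z = jωL = j·276.5·0.00241 = 0 + j0.6663 Ω
  C: Z = 1/(jωC) = -j/(ω·C) = 0 - j2.219e+05 Ω
Step 3 — Parallel branch: L || C = 1/(1/L + 1/C) = 0 + j0.6663 Ω.
Step 4 — Series with R1: Z_total = R1 + (L || C) = 39.8 + j0.6663 Ω = 39.81∠1.0° Ω.
Step 5 — Source phasor: V = 123∠45.0° V = 86.97 + j86.97 V.
Step 6 — Ohm's law: I = V / Z_total = (86.97 + j86.97) / (39.8 + j0.6663) = 2.221 + j2.148 A.
Step 7 — Convert to polar: |I| = 3.09 A, ∠I = 44.0°.

I = 3.09∠44.0° A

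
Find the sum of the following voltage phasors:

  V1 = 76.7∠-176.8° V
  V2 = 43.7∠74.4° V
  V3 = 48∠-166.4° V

Step 1 — Convert each phasor to rectangular form:
  V1 = 76.7·(cos(-176.8°) + j·sin(-176.8°)) = -76.58 - j4.282 V
  V2 = 43.7·(cos(74.4°) + j·sin(74.4°)) = 11.75 + j42.09 V
  V3 = 48·(cos(-166.4°) + j·sin(-166.4°)) = -46.65 - j11.29 V
Step 2 — Sum components: V_total = -111.5 + j26.52 V.
Step 3 — Convert to polar: |V_total| = 114.6 V, ∠V_total = 166.6°.

V_total = 114.6∠166.6° V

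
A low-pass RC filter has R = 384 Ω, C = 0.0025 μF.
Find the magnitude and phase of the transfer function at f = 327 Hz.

Step 1 — Angular frequency: ω = 2π·327 = 2055 rad/s.
Step 2 — Transfer function: H(jω) = 1/(1 + jωRC).
Step 3 — Denominator: 1 + jωRC = 1 + j·2055·384·2.5e-09 = 1 + j0.001972.
Step 4 — H = 1 - j0.001972.
Step 5 — Magnitude: |H| = 1 (-0.0 dB); phase: φ = -0.1°.

|H| = 1 (-0.0 dB), φ = -0.1°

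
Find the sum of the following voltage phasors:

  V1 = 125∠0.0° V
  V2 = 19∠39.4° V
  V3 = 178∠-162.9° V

Step 1 — Convert each phasor to rectangular form:
  V1 = 125·(cos(0.0°) + j·sin(0.0°)) = 125 V
  V2 = 19·(cos(39.4°) + j·sin(39.4°)) = 14.68 + j12.06 V
  V3 = 178·(cos(-162.9°) + j·sin(-162.9°)) = -170.1 - j52.34 V
Step 2 — Sum components: V_total = -30.45 - j40.28 V.
Step 3 — Convert to polar: |V_total| = 50.49 V, ∠V_total = -127.1°.

V_total = 50.49∠-127.1° V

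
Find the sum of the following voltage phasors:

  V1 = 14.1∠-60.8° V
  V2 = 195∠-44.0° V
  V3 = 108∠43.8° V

Step 1 — Convert each phasor to rectangular form:
  V1 = 14.1·(cos(-60.8°) + j·sin(-60.8°)) = 6.879 - j12.31 V
  V2 = 195·(cos(-44.0°) + j·sin(-44.0°)) = 140.3 - j135.5 V
  V3 = 108·(cos(43.8°) + j·sin(43.8°)) = 77.95 + j74.75 V
Step 2 — Sum components: V_total = 225.1 - j73.02 V.
Step 3 — Convert to polar: |V_total| = 236.6 V, ∠V_total = -18.0°.

V_total = 236.6∠-18.0° V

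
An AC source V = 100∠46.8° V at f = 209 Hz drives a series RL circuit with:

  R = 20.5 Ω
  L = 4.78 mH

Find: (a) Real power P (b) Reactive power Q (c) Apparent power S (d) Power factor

Step 1 — Angular frequency: ω = 2π·f = 2π·209 = 1313 rad/s.
Step 2 — Component impedances:
  R: Z = R = 20.5 Ω
  L: Z = jωL = j·1313·0.00478 = 0 + j6.277 Ω
Step 3 — Series combination: Z_total = R + L = 20.5 + j6.277 Ω = 21.44∠17.0° Ω.
Step 4 — Source phasor: V = 100∠46.8° V = 68.45 + j72.9 V.
Step 5 — Current: I = V / Z = 4.048 + j2.316 A = 4.664∠29.8° A.
Step 6 — Complex power: S = V·I* = 446 + j136.6 VA.
Step 7 — Real power: P = Re(S) = 446 W.
Step 8 — Reactive power: Q = Im(S) = 136.6 VAR.
Step 9 — Apparent power: |S| = 466.4 VA.
Step 10 — Power factor: PF = P/|S| = 0.9562 (lagging).

(a) P = 446 W  (b) Q = 136.6 VAR  (c) S = 466.4 VA  (d) PF = 0.9562 (lagging)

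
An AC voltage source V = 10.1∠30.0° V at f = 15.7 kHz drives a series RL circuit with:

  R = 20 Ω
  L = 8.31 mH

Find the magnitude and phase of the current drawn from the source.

Step 1 — Angular frequency: ω = 2π·f = 2π·1.57e+04 = 9.865e+04 rad/s.
Step 2 — Component impedances:
  R: Z = R = 20 Ω
  L: Z = jωL = j·9.865e+04·0.00831 = 0 + j819.7 Ω
Step 3 — Series combination: Z_total = R + L = 20 + j819.7 Ω = 820∠88.6° Ω.
Step 4 — Source phasor: V = 10.1∠30.0° V = 8.747 + j5.05 V.
Step 5 — Ohm's law: I = V / Z_total = (8.747 + j5.05) / (20 + j819.7) = 0.006417 - j0.01051 A.
Step 6 — Convert to polar: |I| = 0.01232 A, ∠I = -58.6°.

I = 0.01232∠-58.6° A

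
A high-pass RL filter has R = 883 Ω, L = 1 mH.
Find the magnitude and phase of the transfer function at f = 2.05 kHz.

Step 1 — Angular frequency: ω = 2π·2050 = 1.288e+04 rad/s.
Step 2 — Transfer function: H(jω) = jωL/(R + jωL).
Step 3 — Numerator jωL = j·12.88; denominator R + jωL = 883 + j12.88.
Step 4 — H = 0.0002127 + j0.01458.
Step 5 — Magnitude: |H| = 0.01459 (-36.7 dB); phase: φ = 89.2°.

|H| = 0.01459 (-36.7 dB), φ = 89.2°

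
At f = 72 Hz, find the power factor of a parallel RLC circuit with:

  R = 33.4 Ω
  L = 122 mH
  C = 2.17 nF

Step 1 — Angular frequency: ω = 2π·f = 2π·72 = 452.4 rad/s.
Step 2 — Component impedances:
  R: Z = R = 33.4 Ω
  L: Z = jωL = j·452.4·0.122 = 0 + j55.19 Ω
  C: Z = 1/(jωC) = -j/(ω·C) = 0 - j1.019e+06 Ω
Step 3 — Parallel combination: 1/Z_total = 1/R + 1/L + 1/C; Z_total = 24.45 + j14.79 Ω = 28.58∠31.2° Ω.
Step 4 — Power factor: PF = cos(φ) = Re(Z)/|Z| = 24.45/28.58 = 0.8555.
Step 5 — Type: Im(Z) = 14.79 ⇒ lagging (phase φ = 31.2°).

PF = 0.8555 (lagging, φ = 31.2°)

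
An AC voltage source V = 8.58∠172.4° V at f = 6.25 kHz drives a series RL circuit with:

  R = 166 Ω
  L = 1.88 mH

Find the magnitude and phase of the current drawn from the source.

Step 1 — Angular frequency: ω = 2π·f = 2π·6250 = 3.927e+04 rad/s.
Step 2 — Component impedances:
  R: Z = R = 166 Ω
  L: Z = jωL = j·3.927e+04·0.00188 = 0 + j73.83 Ω
Step 3 — Series combination: Z_total = R + L = 166 + j73.83 Ω = 181.7∠24.0° Ω.
Step 4 — Source phasor: V = 8.58∠172.4° V = -8.505 + j1.135 V.
Step 5 — Ohm's law: I = V / Z_total = (-8.505 + j1.135) / (166 + j73.83) = -0.04023 + j0.02473 A.
Step 6 — Convert to polar: |I| = 0.04723 A, ∠I = 148.4°.

I = 0.04723∠148.4° A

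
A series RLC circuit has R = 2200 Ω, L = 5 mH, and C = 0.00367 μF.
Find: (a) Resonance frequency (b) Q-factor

Step 1 — Resonance condition Im(Z)=0 gives ω₀ = 1/√(LC).
Step 2 — ω₀ = 1/√(0.005·3.67e-09) = 2.334e+05 rad/s.
Step 3 — f₀ = ω₀/(2π) = 3.715e+04 Hz.
Step 4 — Series Q: Q = ω₀L/R = 2.334e+05·0.005/2200 = 0.5306.

(a) f₀ = 3.715e+04 Hz  (b) Q = 0.5306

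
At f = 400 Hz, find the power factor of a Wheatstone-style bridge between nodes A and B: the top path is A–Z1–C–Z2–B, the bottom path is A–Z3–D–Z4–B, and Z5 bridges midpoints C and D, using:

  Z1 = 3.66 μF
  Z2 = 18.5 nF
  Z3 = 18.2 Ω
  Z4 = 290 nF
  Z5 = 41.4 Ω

Step 1 — Angular frequency: ω = 2π·f = 2π·400 = 2513 rad/s.
Step 2 — Component impedances:
  Z1: Z = 1/(jωC) = -j/(ω·C) = 0 - j108.7 Ω
  Z2: Z = 1/(jωC) = -j/(ω·C) = 0 - j2.151e+04 Ω
  Z3: Z = R = 18.2 Ω
  Z4: Z = 1/(jωC) = -j/(ω·C) = 0 - j1372 Ω
  Z5: Z = R = 41.4 Ω
Step 3 — Bridge requires nodal analysis (the Z5 bridge couples midpoints C and D, so the two paths cannot be reduced to a simple series/parallel combination). Setting node B to ground and injecting 1 A at node A, the 3-node admittance system at A, C, D solves to V_A = Z_AB = 16.69 - j1293 Ω = 1293∠-89.3° Ω.
Step 4 — Power factor: PF = cos(φ) = Re(Z)/|Z| = 16.69/1293 = 0.01291.
Step 5 — Type: Im(Z) = -1293 ⇒ leading (phase φ = -89.3°).

PF = 0.01291 (leading, φ = -89.3°)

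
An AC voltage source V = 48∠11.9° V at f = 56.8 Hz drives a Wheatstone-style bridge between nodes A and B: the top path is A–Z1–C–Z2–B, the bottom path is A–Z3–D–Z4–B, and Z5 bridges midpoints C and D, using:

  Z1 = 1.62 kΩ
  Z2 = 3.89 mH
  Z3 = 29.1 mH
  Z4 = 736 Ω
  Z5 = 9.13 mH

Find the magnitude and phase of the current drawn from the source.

Step 1 — Angular frequency: ω = 2π·f = 2π·56.8 = 356.9 rad/s.
Step 2 — Component impedances:
  Z1: Z = R = 1620 Ω
  Z2: Z = jωL = j·356.9·0.00389 = 0 + j1.388 Ω
  Z3: Z = jωL = j·356.9·0.0291 = 0 + j10.39 Ω
  Z4: Z = R = 736 Ω
  Z5: Z = jωL = j·356.9·0.00913 = 0 + j3.258 Ω
Step 3 — Bridge requires nodal analysis (the Z5 bridge couples midpoints C and D, so the two paths cannot be reduced to a simple series/parallel combination). Setting node B to ground and injecting 1 A at node A, the 3-node admittance system at A, C, D solves to V_A = Z_AB = 0.1442 + j15.03 Ω = 15.03∠89.5° Ω.
Step 4 — Source phasor: V = 48∠11.9° V = 46.97 + j9.898 V.
Step 5 — Ohm's law: I = V / Z_total = (46.97 + j9.898) / (0.1442 + j15.03) = 0.6884 - j3.118 A.
Step 6 — Convert to polar: |I| = 3.193 A, ∠I = -77.6°.

I = 3.193∠-77.6° A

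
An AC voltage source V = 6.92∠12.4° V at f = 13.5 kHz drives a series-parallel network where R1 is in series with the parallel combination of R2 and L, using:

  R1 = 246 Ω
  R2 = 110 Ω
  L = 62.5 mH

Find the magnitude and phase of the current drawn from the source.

Step 1 — Angular frequency: ω = 2π·f = 2π·1.35e+04 = 8.482e+04 rad/s.
Step 2 — Component impedances:
  R1: Z = R = 246 Ω
  R2: Z = R = 110 Ω
  L: Z = jωL = j·8.482e+04·0.0625 = 0 + j5301 Ω
Step 3 — Parallel branch: R2 || L = 1/(1/R2 + 1/L) = 110 + j2.281 Ω.
Step 4 — Series with R1: Z_total = R1 + (R2 || L) = 356 + j2.281 Ω = 356∠0.4° Ω.
Step 5 — Source phasor: V = 6.92∠12.4° V = 6.759 + j1.486 V.
Step 6 — Ohm's law: I = V / Z_total = (6.759 + j1.486) / (356 + j2.281) = 0.01901 + j0.004053 A.
Step 7 — Convert to polar: |I| = 0.01944 A, ∠I = 12.0°.

I = 0.01944∠12.0° A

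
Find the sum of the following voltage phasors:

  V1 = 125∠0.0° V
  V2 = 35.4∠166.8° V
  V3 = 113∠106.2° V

Step 1 — Convert each phasor to rectangular form:
  V1 = 125·(cos(0.0°) + j·sin(0.0°)) = 125 V
  V2 = 35.4·(cos(166.8°) + j·sin(166.8°)) = -34.46 + j8.084 V
  V3 = 113·(cos(106.2°) + j·sin(106.2°)) = -31.53 + j108.5 V
Step 2 — Sum components: V_total = 59.01 + j116.6 V.
Step 3 — Convert to polar: |V_total| = 130.7 V, ∠V_total = 63.2°.

V_total = 130.7∠63.2° V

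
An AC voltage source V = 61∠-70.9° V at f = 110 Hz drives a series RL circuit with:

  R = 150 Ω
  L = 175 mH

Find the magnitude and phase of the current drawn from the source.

Step 1 — Angular frequency: ω = 2π·f = 2π·110 = 691.2 rad/s.
Step 2 — Component impedances:
  R: Z = R = 150 Ω
  L: Z = jωL = j·691.2·0.175 = 0 + j121 Ω
Step 3 — Series combination: Z_total = R + L = 150 + j121 Ω = 192.7∠38.9° Ω.
Step 4 — Source phasor: V = 61∠-70.9° V = 19.96 - j57.64 V.
Step 5 — Ohm's law: I = V / Z_total = (19.96 - j57.64) / (150 + j121) = -0.1071 - j0.2979 A.
Step 6 — Convert to polar: |I| = 0.3166 A, ∠I = -109.8°.

I = 0.3166∠-109.8° A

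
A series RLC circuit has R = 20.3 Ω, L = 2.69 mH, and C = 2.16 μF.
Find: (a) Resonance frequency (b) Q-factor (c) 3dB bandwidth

Step 1 — Resonance condition Im(Z)=0 gives ω₀ = 1/√(LC).
Step 2 — ω₀ = 1/√(0.00269·2.16e-06) = 1.312e+04 rad/s.
Step 3 — f₀ = ω₀/(2π) = 2088 Hz.
Step 4 — Series Q: Q = ω₀L/R = 1.312e+04·0.00269/20.3 = 1.738.
Step 5 — 3dB bandwidth: Δω = ω₀/Q = 7546 rad/s; BW = Δω/(2π) = 1201 Hz.

(a) f₀ = 2088 Hz  (b) Q = 1.738  (c) BW = 1201 Hz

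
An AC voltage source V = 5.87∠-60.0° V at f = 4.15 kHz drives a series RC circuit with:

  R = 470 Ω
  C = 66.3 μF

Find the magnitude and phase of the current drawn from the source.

Step 1 — Angular frequency: ω = 2π·f = 2π·4150 = 2.608e+04 rad/s.
Step 2 — Component impedances:
  R: Z = R = 470 Ω
  C: Z = 1/(jωC) = -j/(ω·C) = 0 - j0.5784 Ω
Step 3 — Series combination: Z_total = R + C = 470 - j0.5784 Ω = 470∠-0.1° Ω.
Step 4 — Source phasor: V = 5.87∠-60.0° V = 2.935 - j5.084 V.
Step 5 — Ohm's law: I = V / Z_total = (2.935 - j5.084) / (470 - j0.5784) = 0.006258 - j0.01081 A.
Step 6 — Convert to polar: |I| = 0.01249 A, ∠I = -59.9°.

I = 0.01249∠-59.9° A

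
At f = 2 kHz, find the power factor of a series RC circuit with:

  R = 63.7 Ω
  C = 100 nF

Step 1 — Angular frequency: ω = 2π·f = 2π·2000 = 1.257e+04 rad/s.
Step 2 — Component impedances:
  R: Z = R = 63.7 Ω
  C: Z = 1/(jωC) = -j/(ω·C) = 0 - j795.8 Ω
Step 3 — Series combination: Z_total = R + C = 63.7 - j795.8 Ω = 798.3∠-85.4° Ω.
Step 4 — Power factor: PF = cos(φ) = Re(Z)/|Z| = 63.7/798.3 = 0.07979.
Step 5 — Type: Im(Z) = -795.8 ⇒ leading (phase φ = -85.4°).

PF = 0.07979 (leading, φ = -85.4°)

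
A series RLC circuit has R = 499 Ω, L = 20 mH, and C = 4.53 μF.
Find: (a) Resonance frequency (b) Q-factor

Step 1 — Resonance condition Im(Z)=0 gives ω₀ = 1/√(LC).
Step 2 — ω₀ = 1/√(0.02·4.53e-06) = 3322 rad/s.
Step 3 — f₀ = ω₀/(2π) = 528.8 Hz.
Step 4 — Series Q: Q = ω₀L/R = 3322·0.02/499 = 0.1332.

(a) f₀ = 528.8 Hz  (b) Q = 0.1332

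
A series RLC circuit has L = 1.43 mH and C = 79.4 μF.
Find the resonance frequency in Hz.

Step 1 — Resonance condition Im(Z)=0 gives ω₀ = 1/√(LC).
Step 2 — ω₀ = 1/√(0.00143·7.94e-05) = 2968 rad/s.
Step 3 — f₀ = ω₀/(2π) = 472.3 Hz.

f₀ = 472.3 Hz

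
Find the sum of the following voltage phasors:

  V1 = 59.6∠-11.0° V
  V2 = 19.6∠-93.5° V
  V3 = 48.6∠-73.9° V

Step 1 — Convert each phasor to rectangular form:
  V1 = 59.6·(cos(-11.0°) + j·sin(-11.0°)) = 58.5 - j11.37 V
  V2 = 19.6·(cos(-93.5°) + j·sin(-93.5°)) = -1.197 - j19.56 V
  V3 = 48.6·(cos(-73.9°) + j·sin(-73.9°)) = 13.48 - j46.69 V
Step 2 — Sum components: V_total = 70.79 - j77.63 V.
Step 3 — Convert to polar: |V_total| = 105.1 V, ∠V_total = -47.6°.

V_total = 105.1∠-47.6° V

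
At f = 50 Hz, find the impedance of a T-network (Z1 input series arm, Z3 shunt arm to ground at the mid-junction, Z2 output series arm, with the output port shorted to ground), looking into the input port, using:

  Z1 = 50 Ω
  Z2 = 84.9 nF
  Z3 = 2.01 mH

Step 1 — Angular frequency: ω = 2π·f = 2π·50 = 314.2 rad/s.
Step 2 — Component impedances:
  Z1: Z = R = 50 Ω
  Z2: Z = 1/(jωC) = -j/(ω·C) = 0 - j3.749e+04 Ω
  Z3: Z = jωL = j·314.2·0.00201 = 0 + j0.6315 Ω
Step 3 — With the output port shorted to ground, the output series arm Z2 runs from the junction to ground; the shunt arm Z3 also runs from the junction to ground. They appear in parallel: Z3 || Z2 = 0 + j0.6315 Ω.
Step 4 — Series with input arm Z1: Z_in = Z1 + (Z3 || Z2) = 50 + j0.6315 Ω = 50∠0.7° Ω.

Z = 50 + j0.6315 Ω = 50∠0.7° Ω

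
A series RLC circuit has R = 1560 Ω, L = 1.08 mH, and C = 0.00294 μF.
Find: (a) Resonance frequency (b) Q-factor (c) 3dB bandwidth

Step 1 — Resonance: ω₀ = 1/√(LC) = 1/√(0.00108·2.94e-09) = 5.612e+05 rad/s.
Step 2 — f₀ = ω₀/(2π) = 8.932e+04 Hz.
Step 3 — Series Q: Q = ω₀L/R = 5.612e+05·0.00108/1560 = 0.3885.
Step 4 — Bandwidth: Δω = ω₀/Q = 1.444e+06 rad/s; BW = Δω/(2π) = 2.299e+05 Hz.

(a) f₀ = 8.932e+04 Hz  (b) Q = 0.3885  (c) BW = 2.299e+05 Hz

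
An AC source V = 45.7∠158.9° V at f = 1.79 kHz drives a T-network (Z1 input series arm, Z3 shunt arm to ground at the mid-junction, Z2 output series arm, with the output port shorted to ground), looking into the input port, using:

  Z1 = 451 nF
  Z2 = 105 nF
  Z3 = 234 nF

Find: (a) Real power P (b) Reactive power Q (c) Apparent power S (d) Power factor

Step 1 — Angular frequency: ω = 2π·f = 2π·1790 = 1.125e+04 rad/s.
Step 2 — Component impedances:
  Z1: Z = 1/(jωC) = -j/(ω·C) = 0 - j197.1 Ω
  Z2: Z = 1/(jωC) = -j/(ω·C) = 0 - j846.8 Ω
  Z3: Z = 1/(jωC) = -j/(ω·C) = 0 - j380 Ω
Step 3 — With the output port shorted to ground, the output series arm Z2 runs from the junction to ground; the shunt arm Z3 also runs from the junction to ground. They appear in parallel: Z3 || Z2 = 0 - j262.3 Ω.
Step 4 — Series with input arm Z1: Z_in = Z1 + (Z3 || Z2) = 0 - j459.4 Ω = 459.4∠-90.0° Ω.
Step 5 — Source phasor: V = 45.7∠158.9° V = -42.64 + j16.45 V.
Step 6 — Current: I = V / Z = -0.03581 - j0.0928 A = 0.09947∠-111.1° A.
Step 7 — Complex power: S = V·I* = 0 - j4.546 VA.
Step 8 — Real power: P = Re(S) = 0 W.
Step 9 — Reactive power: Q = Im(S) = -4.546 VAR.
Step 10 — Apparent power: |S| = 4.546 VA.
Step 11 — Power factor: PF = P/|S| = 0 (leading).

(a) P = 0 W  (b) Q = -4.546 VAR  (c) S = 4.546 VA  (d) PF = 0 (leading)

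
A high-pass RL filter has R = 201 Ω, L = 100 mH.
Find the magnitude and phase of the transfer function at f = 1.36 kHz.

Step 1 — Angular frequency: ω = 2π·1360 = 8545 rad/s.
Step 2 — Transfer function: H(jω) = jωL/(R + jωL).
Step 3 — Numerator jωL = j·854.5; denominator R + jωL = 201 + j854.5.
Step 4 — H = 0.9476 + j0.2229.
Step 5 — Magnitude: |H| = 0.9734 (-0.2 dB); phase: φ = 13.2°.

|H| = 0.9734 (-0.2 dB), φ = 13.2°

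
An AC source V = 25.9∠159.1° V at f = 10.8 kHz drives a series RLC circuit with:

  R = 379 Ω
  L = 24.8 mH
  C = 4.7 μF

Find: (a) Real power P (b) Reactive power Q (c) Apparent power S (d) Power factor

Step 1 — Angular frequency: ω = 2π·f = 2π·1.08e+04 = 6.786e+04 rad/s.
Step 2 — Component impedances:
  R: Z = R = 379 Ω
  L: Z = jωL = j·6.786e+04·0.0248 = 0 + j1683 Ω
  C: Z = 1/(jωC) = -j/(ω·C) = 0 - j3.135 Ω
Step 3 — Series combination: Z_total = R + L + C = 379 + j1680 Ω = 1722∠77.3° Ω.
Step 4 — Source phasor: V = 25.9∠159.1° V = -24.2 + j9.24 V.
Step 5 — Current: I = V / Z = 0.002141 + j0.01489 A = 0.01504∠81.8° A.
Step 6 — Complex power: S = V·I* = 0.08574 + j0.38 VA.
Step 7 — Real power: P = Re(S) = 0.08574 W.
Step 8 — Reactive power: Q = Im(S) = 0.38 VAR.
Step 9 — Apparent power: |S| = 0.3896 VA.
Step 10 — Power factor: PF = P/|S| = 0.2201 (lagging).

(a) P = 0.08574 W  (b) Q = 0.38 VAR  (c) S = 0.3896 VA  (d) PF = 0.2201 (lagging)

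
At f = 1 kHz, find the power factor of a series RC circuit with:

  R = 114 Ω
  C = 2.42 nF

Step 1 — Angular frequency: ω = 2π·f = 2π·1000 = 6283 rad/s.
Step 2 — Component impedances:
  R: Z = R = 114 Ω
  C: Z = 1/(jωC) = -j/(ω·C) = 0 - j6.577e+04 Ω
Step 3 — Series combination: Z_total = R + C = 114 - j6.577e+04 Ω = 6.577e+04∠-89.9° Ω.
Step 4 — Power factor: PF = cos(φ) = Re(Z)/|Z| = 114/6.577e+04 = 0.001733.
Step 5 — Type: Im(Z) = -6.577e+04 ⇒ leading (phase φ = -89.9°).

PF = 0.001733 (leading, φ = -89.9°)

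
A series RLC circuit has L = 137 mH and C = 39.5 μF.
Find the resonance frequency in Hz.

Step 1 — Resonance condition Im(Z)=0 gives ω₀ = 1/√(LC).
Step 2 — ω₀ = 1/√(0.137·3.95e-05) = 429.9 rad/s.
Step 3 — f₀ = ω₀/(2π) = 68.42 Hz.

f₀ = 68.42 Hz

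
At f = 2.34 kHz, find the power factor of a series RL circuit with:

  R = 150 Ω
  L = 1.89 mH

Step 1 — Angular frequency: ω = 2π·f = 2π·2340 = 1.47e+04 rad/s.
Step 2 — Component impedances:
  R: Z = R = 150 Ω
  L: Z = jωL = j·1.47e+04·0.00189 = 0 + j27.79 Ω
Step 3 — Series combination: Z_total = R + L = 150 + j27.79 Ω = 152.6∠10.5° Ω.
Step 4 — Power factor: PF = cos(φ) = Re(Z)/|Z| = 150/152.55 = 0.9833.
Step 5 — Type: Im(Z) = 27.79 ⇒ lagging (phase φ = 10.5°).

PF = 0.9833 (lagging, φ = 10.5°)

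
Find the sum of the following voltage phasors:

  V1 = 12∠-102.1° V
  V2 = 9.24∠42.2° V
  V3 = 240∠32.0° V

Step 1 — Convert each phasor to rectangular form:
  V1 = 12·(cos(-102.1°) + j·sin(-102.1°)) = -2.515 - j11.73 V
  V2 = 9.24·(cos(42.2°) + j·sin(42.2°)) = 6.845 + j6.207 V
  V3 = 240·(cos(32.0°) + j·sin(32.0°)) = 203.5 + j127.2 V
Step 2 — Sum components: V_total = 207.9 + j121.7 V.
Step 3 — Convert to polar: |V_total| = 240.8 V, ∠V_total = 30.3°.

V_total = 240.8∠30.3° V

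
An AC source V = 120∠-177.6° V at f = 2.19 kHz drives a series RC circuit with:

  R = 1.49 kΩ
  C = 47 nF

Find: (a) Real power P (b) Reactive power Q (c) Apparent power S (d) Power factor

Step 1 — Angular frequency: ω = 2π·f = 2π·2190 = 1.376e+04 rad/s.
Step 2 — Component impedances:
  R: Z = R = 1490 Ω
  C: Z = 1/(jωC) = -j/(ω·C) = 0 - j1546 Ω
Step 3 — Series combination: Z_total = R + C = 1490 - j1546 Ω = 2147∠-46.1° Ω.
Step 4 — Source phasor: V = 120∠-177.6° V = -119.9 - j5.025 V.
Step 5 — Current: I = V / Z = -0.03706 - j0.04183 A = 0.05588∠-131.5° A.
Step 6 — Complex power: S = V·I* = 4.653 - j4.829 VA.
Step 7 — Real power: P = Re(S) = 4.653 W.
Step 8 — Reactive power: Q = Im(S) = -4.829 VAR.
Step 9 — Apparent power: |S| = 6.706 VA.
Step 10 — Power factor: PF = P/|S| = 0.6939 (leading).

(a) P = 4.653 W  (b) Q = -4.829 VAR  (c) S = 6.706 VA  (d) PF = 0.6939 (leading)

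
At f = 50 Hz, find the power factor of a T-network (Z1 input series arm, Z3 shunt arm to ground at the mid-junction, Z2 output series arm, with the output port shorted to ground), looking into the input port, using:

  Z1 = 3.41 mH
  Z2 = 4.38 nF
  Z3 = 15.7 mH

Step 1 — Angular frequency: ω = 2π·f = 2π·50 = 314.2 rad/s.
Step 2 — Component impedances:
  Z1: Z = jωL = j·314.2·0.00341 = 0 + j1.071 Ω
  Z2: Z = 1/(jωC) = -j/(ω·C) = 0 - j7.267e+05 Ω
  Z3: Z = jωL = j·314.2·0.0157 = 0 + j4.932 Ω
Step 3 — With the output port shorted to ground, the output series arm Z2 runs from the junction to ground; the shunt arm Z3 also runs from the junction to ground. They appear in parallel: Z3 || Z2 = 0 + j4.932 Ω.
Step 4 — Series with input arm Z1: Z_in = Z1 + (Z3 || Z2) = 0 + j6.004 Ω = 6.004∠90.0° Ω.
Step 5 — Power factor: PF = cos(φ) = Re(Z)/|Z| = 0/6.004 = 0.
Step 6 — Type: Im(Z) = 6.004 ⇒ lagging (phase φ = 90.0°).

PF = 0 (lagging, φ = 90.0°)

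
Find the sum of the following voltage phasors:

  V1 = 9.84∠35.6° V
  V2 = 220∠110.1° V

Step 1 — Convert each phasor to rectangular form:
  V1 = 9.84·(cos(35.6°) + j·sin(35.6°)) = 8.001 + j5.728 V
  V2 = 220·(cos(110.1°) + j·sin(110.1°)) = -75.61 + j206.6 V
Step 2 — Sum components: V_total = -67.6 + j212.3 V.
Step 3 — Convert to polar: |V_total| = 222.8 V, ∠V_total = 107.7°.

V_total = 222.8∠107.7° V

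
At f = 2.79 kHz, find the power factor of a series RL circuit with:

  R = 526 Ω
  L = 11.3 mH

Step 1 — Angular frequency: ω = 2π·f = 2π·2790 = 1.753e+04 rad/s.
Step 2 — Component impedances:
  R: Z = R = 526 Ω
  L: Z = jωL = j·1.753e+04·0.0113 = 0 + j198.1 Ω
Step 3 — Series combination: Z_total = R + L = 526 + j198.1 Ω = 562.1∠20.6° Ω.
Step 4 — Power factor: PF = cos(φ) = Re(Z)/|Z| = 526/562.1 = 0.9358.
Step 5 — Type: Im(Z) = 198.1 ⇒ lagging (phase φ = 20.6°).

PF = 0.9358 (lagging, φ = 20.6°)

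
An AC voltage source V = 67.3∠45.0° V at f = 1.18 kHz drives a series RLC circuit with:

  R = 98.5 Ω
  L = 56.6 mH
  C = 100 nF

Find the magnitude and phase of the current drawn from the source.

Step 1 — Angular frequency: ω = 2π·f = 2π·1180 = 7414 rad/s.
Step 2 — Component impedances:
  R: Z = R = 98.5 Ω
  L: Z = jωL = j·7414·0.0566 = 0 + j419.6 Ω
  C: Z = 1/(jωC) = -j/(ω·C) = 0 - j1349 Ω
Step 3 — Series combination: Z_total = R + L + C = 98.5 - j929.1 Ω = 934.3∠-83.9° Ω.
Step 4 — Source phasor: V = 67.3∠45.0° V = 47.59 + j47.59 V.
Step 5 — Ohm's law: I = V / Z_total = (47.59 + j47.59) / (98.5 - j929.1) = -0.04528 + j0.05602 A.
Step 6 — Convert to polar: |I| = 0.07203 A, ∠I = 128.9°.

I = 0.07203∠128.9° A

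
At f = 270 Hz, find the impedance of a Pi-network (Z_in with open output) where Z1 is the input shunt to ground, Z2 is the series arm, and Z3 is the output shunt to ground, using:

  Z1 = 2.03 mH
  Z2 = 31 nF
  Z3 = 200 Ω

Step 1 — Angular frequency: ω = 2π·f = 2π·270 = 1696 rad/s.
Step 2 — Component impedances:
  Z1: Z = jωL = j·1696·0.00203 = 0 + j3.444 Ω
  Z2: Z = 1/(jωC) = -j/(ω·C) = 0 - j1.901e+04 Ω
  Z3: Z = R = 200 Ω
Step 3 — With open output, the series arm Z2 and the output shunt Z3 appear in series to ground: Z2 + Z3 = 200 - j1.901e+04 Ω.
Step 4 — Parallel with input shunt Z1: Z_in = Z1 || (Z2 + Z3) = 6.562e-06 + j3.444 Ω = 3.444∠90.0° Ω.

Z = 6.562e-06 + j3.444 Ω = 3.444∠90.0° Ω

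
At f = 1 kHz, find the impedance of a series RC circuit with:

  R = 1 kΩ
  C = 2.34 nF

Step 1 — Angular frequency: ω = 2π·f = 2π·1000 = 6283 rad/s.
Step 2 — Component impedances:
  R: Z = R = 1000 Ω
  C: Z = 1/(jωC) = -j/(ω·C) = 0 - j6.801e+04 Ω
Step 3 — Series combination: Z_total = R + C = 1000 - j6.801e+04 Ω = 6.802e+04∠-89.2° Ω.

Z = 1000 - j6.801e+04 Ω = 6.802e+04∠-89.2° Ω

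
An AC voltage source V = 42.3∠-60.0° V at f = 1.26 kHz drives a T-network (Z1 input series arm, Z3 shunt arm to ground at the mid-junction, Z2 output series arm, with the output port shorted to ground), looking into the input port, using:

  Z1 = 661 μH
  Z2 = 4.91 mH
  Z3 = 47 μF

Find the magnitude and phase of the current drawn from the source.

Step 1 — Angular frequency: ω = 2π·f = 2π·1260 = 7917 rad/s.
Step 2 — Component impedances:
  Z1: Z = jωL = j·7917·0.000661 = 0 + j5.233 Ω
  Z2: Z = jωL = j·7917·0.00491 = 0 + j38.87 Ω
  Z3: Z = 1/(jωC) = -j/(ω·C) = 0 - j2.688 Ω
Step 3 — With the output port shorted to ground, the output series arm Z2 runs from the junction to ground; the shunt arm Z3 also runs from the junction to ground. They appear in parallel: Z3 || Z2 = 0 - j2.887 Ω.
Step 4 — Series with input arm Z1: Z_in = Z1 + (Z3 || Z2) = 0 + j2.346 Ω = 2.346∠90.0° Ω.
Step 5 — Source phasor: V = 42.3∠-60.0° V = 21.15 - j36.63 V.
Step 6 — Ohm's law: I = V / Z_total = (21.15 - j36.63) / (0 + j2.346) = -15.62 - j9.016 A.
Step 7 — Convert to polar: |I| = 18.03 A, ∠I = -150.0°.

I = 18.03∠-150.0° A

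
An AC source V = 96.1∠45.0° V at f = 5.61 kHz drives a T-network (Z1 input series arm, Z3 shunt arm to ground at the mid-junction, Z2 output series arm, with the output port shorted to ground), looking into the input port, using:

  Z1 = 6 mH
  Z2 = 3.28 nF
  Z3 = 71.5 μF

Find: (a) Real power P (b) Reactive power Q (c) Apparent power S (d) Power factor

Step 1 — Angular frequency: ω = 2π·f = 2π·5610 = 3.525e+04 rad/s.
Step 2 — Component impedances:
  Z1: Z = jωL = j·3.525e+04·0.006 = 0 + j211.5 Ω
  Z2: Z = 1/(jωC) = -j/(ω·C) = 0 - j8649 Ω
  Z3: Z = 1/(jωC) = -j/(ω·C) = 0 - j0.3968 Ω
Step 3 — With the output port shorted to ground, the output series arm Z2 runs from the junction to ground; the shunt arm Z3 also runs from the junction to ground. They appear in parallel: Z3 || Z2 = 0 - j0.3968 Ω.
Step 4 — Series with input arm Z1: Z_in = Z1 + (Z3 || Z2) = 0 + j211.1 Ω = 211.1∠90.0° Ω.
Step 5 — Source phasor: V = 96.1∠45.0° V = 67.95 + j67.95 V.
Step 6 — Current: I = V / Z = 0.3219 - j0.3219 A = 0.4552∠-45.0° A.
Step 7 — Complex power: S = V·I* = 0 + j43.75 VA.
Step 8 — Real power: P = Re(S) = 0 W.
Step 9 — Reactive power: Q = Im(S) = 43.75 VAR.
Step 10 — Apparent power: |S| = 43.75 VA.
Step 11 — Power factor: PF = P/|S| = 0 (lagging).

(a) P = 0 W  (b) Q = 43.75 VAR  (c) S = 43.75 VA  (d) PF = 0 (lagging)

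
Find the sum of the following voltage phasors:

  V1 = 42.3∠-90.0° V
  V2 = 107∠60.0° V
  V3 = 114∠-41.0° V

Step 1 — Convert each phasor to rectangular form:
  V1 = 42.3·(cos(-90.0°) + j·sin(-90.0°)) = 0 - j42.3 V
  V2 = 107·(cos(60.0°) + j·sin(60.0°)) = 53.5 + j92.66 V
  V3 = 114·(cos(-41.0°) + j·sin(-41.0°)) = 86.04 - j74.79 V
Step 2 — Sum components: V_total = 139.5 - j24.43 V.
Step 3 — Convert to polar: |V_total| = 141.7 V, ∠V_total = -9.9°.

V_total = 141.7∠-9.9° V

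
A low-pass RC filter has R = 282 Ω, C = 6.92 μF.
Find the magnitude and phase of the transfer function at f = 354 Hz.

Step 1 — Angular frequency: ω = 2π·354 = 2224 rad/s.
Step 2 — Transfer function: H(jω) = 1/(1 + jωRC).
Step 3 — Denominator: 1 + jωRC = 1 + j·2224·282·6.92e-06 = 1 + j4.34.
Step 4 — H = 0.0504 - j0.2188.
Step 5 — Magnitude: |H| = 0.2245 (-13.0 dB); phase: φ = -77.0°.

|H| = 0.2245 (-13.0 dB), φ = -77.0°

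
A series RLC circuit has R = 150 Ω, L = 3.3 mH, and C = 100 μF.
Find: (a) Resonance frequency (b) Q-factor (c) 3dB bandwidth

Step 1 — Resonance: ω₀ = 1/√(LC) = 1/√(0.0033·0.0001) = 1741 rad/s.
Step 2 — f₀ = ω₀/(2π) = 277.1 Hz.
Step 3 — Series Q: Q = ω₀L/R = 1741·0.0033/150 = 0.0383.
Step 4 — Bandwidth: Δω = ω₀/Q = 4.545e+04 rad/s; BW = Δω/(2π) = 7234 Hz.

(a) f₀ = 277.1 Hz  (b) Q = 0.0383  (c) BW = 7234 Hz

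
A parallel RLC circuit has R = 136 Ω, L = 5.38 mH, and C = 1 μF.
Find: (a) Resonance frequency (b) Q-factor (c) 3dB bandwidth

Step 1 — Resonance: ω₀ = 1/√(LC) = 1/√(0.00538·1e-06) = 1.363e+04 rad/s.
Step 2 — f₀ = ω₀/(2π) = 2170 Hz.
Step 3 — Parallel Q: Q = R/(ω₀L) = 136/(1.363e+04·0.00538) = 1.854.
Step 4 — Bandwidth: Δω = ω₀/Q = 7353 rad/s; BW = Δω/(2π) = 1170 Hz.

(a) f₀ = 2170 Hz  (b) Q = 1.854  (c) BW = 1170 Hz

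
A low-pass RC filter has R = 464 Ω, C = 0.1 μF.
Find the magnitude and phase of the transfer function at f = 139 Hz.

Step 1 — Angular frequency: ω = 2π·139 = 873.4 rad/s.
Step 2 — Transfer function: H(jω) = 1/(1 + jωRC).
Step 3 — Denominator: 1 + jωRC = 1 + j·873.4·464·1e-07 = 1 + j0.04052.
Step 4 — H = 0.9984 - j0.04046.
Step 5 — Magnitude: |H| = 0.9992 (-0.0 dB); phase: φ = -2.3°.

|H| = 0.9992 (-0.0 dB), φ = -2.3°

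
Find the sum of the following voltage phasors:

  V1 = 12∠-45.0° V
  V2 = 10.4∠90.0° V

Step 1 — Convert each phasor to rectangular form:
  V1 = 12·(cos(-45.0°) + j·sin(-45.0°)) = 8.485 - j8.485 V
  V2 = 10.4·(cos(90.0°) + j·sin(90.0°)) = 0 + j10.4 V
Step 2 — Sum components: V_total = 8.485 + j1.915 V.
Step 3 — Convert to polar: |V_total| = 8.699 V, ∠V_total = 12.7°.

V_total = 8.699∠12.7° V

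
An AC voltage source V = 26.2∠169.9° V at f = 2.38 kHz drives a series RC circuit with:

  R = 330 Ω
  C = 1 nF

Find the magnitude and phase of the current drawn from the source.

Step 1 — Angular frequency: ω = 2π·f = 2π·2380 = 1.495e+04 rad/s.
Step 2 — Component impedances:
  R: Z = R = 330 Ω
  C: Z = 1/(jωC) = -j/(ω·C) = 0 - j6.687e+04 Ω
Step 3 — Series combination: Z_total = R + C = 330 - j6.687e+04 Ω = 6.687e+04∠-89.7° Ω.
Step 4 — Source phasor: V = 26.2∠169.9° V = -25.79 + j4.595 V.
Step 5 — Ohm's law: I = V / Z_total = (-25.79 + j4.595) / (330 - j6.687e+04) = -7.061e-05 - j0.0003854 A.
Step 6 — Convert to polar: |I| = 0.0003918 A, ∠I = -100.4°.

I = 0.0003918∠-100.4° A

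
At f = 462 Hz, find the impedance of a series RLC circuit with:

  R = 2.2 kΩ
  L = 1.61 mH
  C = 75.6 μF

Step 1 — Angular frequency: ω = 2π·f = 2π·462 = 2903 rad/s.
Step 2 — Component impedances:
  R: Z = R = 2200 Ω
  L: Z = jωL = j·2903·0.00161 = 0 + j4.674 Ω
  C: Z = 1/(jωC) = -j/(ω·C) = 0 - j4.557 Ω
Step 3 — Series combination: Z_total = R + L + C = 2200 + j0.1168 Ω = 2200∠0.0° Ω.

Z = 2200 + j0.1168 Ω = 2200∠0.0° Ω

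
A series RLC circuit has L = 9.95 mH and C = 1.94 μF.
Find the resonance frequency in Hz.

Step 1 — Resonance condition Im(Z)=0 gives ω₀ = 1/√(LC).
Step 2 — ω₀ = 1/√(0.00995·1.94e-06) = 7198 rad/s.
Step 3 — f₀ = ω₀/(2π) = 1146 Hz.

f₀ = 1146 Hz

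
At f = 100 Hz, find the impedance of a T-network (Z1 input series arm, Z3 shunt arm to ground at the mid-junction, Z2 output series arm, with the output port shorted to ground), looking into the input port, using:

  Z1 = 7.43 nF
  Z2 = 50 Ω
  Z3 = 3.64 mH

Step 1 — Angular frequency: ω = 2π·f = 2π·100 = 628.3 rad/s.
Step 2 — Component impedances:
  Z1: Z = 1/(jωC) = -j/(ω·C) = 0 - j2.142e+05 Ω
  Z2: Z = R = 50 Ω
  Z3: Z = jωL = j·628.3·0.00364 = 0 + j2.287 Ω
Step 3 — With the output port shorted to ground, the output series arm Z2 runs from the junction to ground; the shunt arm Z3 also runs from the junction to ground. They appear in parallel: Z3 || Z2 = 0.1044 + j2.282 Ω.
Step 4 — Series with input arm Z1: Z_in = Z1 + (Z3 || Z2) = 0.1044 - j2.142e+05 Ω = 2.142e+05∠-90.0° Ω.

Z = 0.1044 - j2.142e+05 Ω = 2.142e+05∠-90.0° Ω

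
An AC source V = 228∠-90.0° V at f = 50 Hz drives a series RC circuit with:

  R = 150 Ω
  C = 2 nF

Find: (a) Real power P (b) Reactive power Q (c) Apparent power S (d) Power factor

Step 1 — Angular frequency: ω = 2π·f = 2π·50 = 314.2 rad/s.
Step 2 — Component impedances:
  R: Z = R = 150 Ω
  C: Z = 1/(jωC) = -j/(ω·C) = 0 - j1.592e+06 Ω
Step 3 — Series combination: Z_total = R + C = 150 - j1.592e+06 Ω = 1.592e+06∠-90.0° Ω.
Step 4 — Source phasor: V = 228∠-90.0° V = 0 - j228 V.
Step 5 — Current: I = V / Z = 0.0001433 - j1.35e-08 A = 0.0001433∠-0.0° A.
Step 6 — Complex power: S = V·I* = 3.078e-06 - j0.03266 VA.
Step 7 — Real power: P = Re(S) = 3.078e-06 W.
Step 8 — Reactive power: Q = Im(S) = -0.03266 VAR.
Step 9 — Apparent power: |S| = 0.03266 VA.
Step 10 — Power factor: PF = P/|S| = 9.425e-05 (leading).

(a) P = 3.078e-06 W  (b) Q = -0.03266 VAR  (c) S = 0.03266 VA  (d) PF = 9.425e-05 (leading)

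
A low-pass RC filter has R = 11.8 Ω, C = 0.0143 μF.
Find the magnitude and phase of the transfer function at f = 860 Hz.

Step 1 — Angular frequency: ω = 2π·860 = 5404 rad/s.
Step 2 — Transfer function: H(jω) = 1/(1 + jωRC).
Step 3 — Denominator: 1 + jωRC = 1 + j·5404·11.8·1.43e-08 = 1 + j0.0009118.
Step 4 — H = 1 - j0.0009118.
Step 5 — Magnitude: |H| = 1 (-0.0 dB); phase: φ = -0.1°.

|H| = 1 (-0.0 dB), φ = -0.1°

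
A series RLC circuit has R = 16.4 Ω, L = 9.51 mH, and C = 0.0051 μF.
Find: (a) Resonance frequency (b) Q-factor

Step 1 — Resonance condition Im(Z)=0 gives ω₀ = 1/√(LC).
Step 2 — ω₀ = 1/√(0.00951·5.1e-09) = 1.436e+05 rad/s.
Step 3 — f₀ = ω₀/(2π) = 2.285e+04 Hz.
Step 4 — Series Q: Q = ω₀L/R = 1.436e+05·0.00951/16.4 = 83.26.

(a) f₀ = 2.285e+04 Hz  (b) Q = 83.26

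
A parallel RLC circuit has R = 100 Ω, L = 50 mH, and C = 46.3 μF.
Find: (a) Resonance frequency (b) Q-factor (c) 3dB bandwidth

Step 1 — Resonance: ω₀ = 1/√(LC) = 1/√(0.05·4.63e-05) = 657.2 rad/s.
Step 2 — f₀ = ω₀/(2π) = 104.6 Hz.
Step 3 — Parallel Q: Q = R/(ω₀L) = 100/(657.2·0.05) = 3.043.
Step 4 — Bandwidth: Δω = ω₀/Q = 216 rad/s; BW = Δω/(2π) = 34.37 Hz.

(a) f₀ = 104.6 Hz  (b) Q = 3.043  (c) BW = 34.37 Hz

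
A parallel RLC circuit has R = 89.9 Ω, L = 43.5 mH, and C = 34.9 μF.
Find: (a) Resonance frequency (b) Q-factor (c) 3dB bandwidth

Step 1 — Resonance: ω₀ = 1/√(LC) = 1/√(0.0435·3.49e-05) = 811.6 rad/s.
Step 2 — f₀ = ω₀/(2π) = 129.2 Hz.
Step 3 — Parallel Q: Q = R/(ω₀L) = 89.9/(811.6·0.0435) = 2.546.
Step 4 — Bandwidth: Δω = ω₀/Q = 318.7 rad/s; BW = Δω/(2π) = 50.73 Hz.

(a) f₀ = 129.2 Hz  (b) Q = 2.546  (c) BW = 50.73 Hz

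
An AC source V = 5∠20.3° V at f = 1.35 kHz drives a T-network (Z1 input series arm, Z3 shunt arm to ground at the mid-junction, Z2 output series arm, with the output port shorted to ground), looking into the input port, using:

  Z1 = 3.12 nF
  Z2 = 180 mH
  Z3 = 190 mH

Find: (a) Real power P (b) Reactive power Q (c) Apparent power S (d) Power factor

Step 1 — Angular frequency: ω = 2π·f = 2π·1350 = 8482 rad/s.
Step 2 — Component impedances:
  Z1: Z = 1/(jωC) = -j/(ω·C) = 0 - j3.779e+04 Ω
  Z2: Z = jωL = j·8482·0.18 = 0 + j1527 Ω
  Z3: Z = jωL = j·8482·0.19 = 0 + j1612 Ω
Step 3 — With the output port shorted to ground, the output series arm Z2 runs from the junction to ground; the shunt arm Z3 also runs from the junction to ground. They appear in parallel: Z3 || Z2 = 0 + j784 Ω.
Step 4 — Series with input arm Z1: Z_in = Z1 + (Z3 || Z2) = 0 - j3.7e+04 Ω = 3.7e+04∠-90.0° Ω.
Step 5 — Source phasor: V = 5∠20.3° V = 4.689 + j1.735 V.
Step 6 — Current: I = V / Z = -4.688e-05 + j0.0001267 A = 0.0001351∠110.3° A.
Step 7 — Complex power: S = V·I* = 0 - j0.0006756 VA.
Step 8 — Real power: P = Re(S) = 0 W.
Step 9 — Reactive power: Q = Im(S) = -0.0006756 VAR.
Step 10 — Apparent power: |S| = 0.0006756 VA.
Step 11 — Power factor: PF = P/|S| = 0 (leading).

(a) P = 0 W  (b) Q = -0.0006756 VAR  (c) S = 0.0006756 VA  (d) PF = 0 (leading)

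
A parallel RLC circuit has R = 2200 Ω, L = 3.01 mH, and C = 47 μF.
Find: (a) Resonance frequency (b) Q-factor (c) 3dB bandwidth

Step 1 — Resonance: ω₀ = 1/√(LC) = 1/√(0.00301·4.7e-05) = 2659 rad/s.
Step 2 — f₀ = ω₀/(2π) = 423.1 Hz.
Step 3 — Parallel Q: Q = R/(ω₀L) = 2200/(2659·0.00301) = 274.9.
Step 4 — Bandwidth: Δω = ω₀/Q = 9.671 rad/s; BW = Δω/(2π) = 1.539 Hz.

(a) f₀ = 423.1 Hz  (b) Q = 274.9  (c) BW = 1.539 Hz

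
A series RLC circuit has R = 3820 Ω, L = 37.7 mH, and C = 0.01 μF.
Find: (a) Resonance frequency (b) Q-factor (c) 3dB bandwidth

Step 1 — Resonance condition Im(Z)=0 gives ω₀ = 1/√(LC).
Step 2 — ω₀ = 1/√(0.0377·1e-08) = 5.15e+04 rad/s.
Step 3 — f₀ = ω₀/(2π) = 8197 Hz.
Step 4 — Series Q: Q = ω₀L/R = 5.15e+04·0.0377/3820 = 0.5083.
Step 5 — 3dB bandwidth: Δω = ω₀/Q = 1.013e+05 rad/s; BW = Δω/(2π) = 1.613e+04 Hz.

(a) f₀ = 8197 Hz  (b) Q = 0.5083  (c) BW = 1.613e+04 Hz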